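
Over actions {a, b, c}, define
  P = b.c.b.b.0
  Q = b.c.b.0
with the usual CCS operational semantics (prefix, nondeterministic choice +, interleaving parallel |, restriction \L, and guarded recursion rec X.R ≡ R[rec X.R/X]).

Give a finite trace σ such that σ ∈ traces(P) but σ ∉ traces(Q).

bcbb

Reachable graph of P (5 states):
  p0 = b.c.b.b.0 | -b-> p1
  p1 = c.b.b.0 | -c-> p2
  p2 = b.b.0 | -b-> p3
  p3 = b.0 | -b-> p4
  p4 = 0 | deadlocked
Reachable graph of Q (4 states):
  q0 = b.c.b.0 | -b-> q1
  q1 = c.b.0 | -c-> q2
  q2 = b.0 | -b-> q3
  q3 = 0 | deadlocked
Run σ = ⟨bcbb⟩ on P: start {p0}
  step 1 (b): {p1}
  step 2 (c): {p2}
  step 3 (b): {p3}
  step 4 (b): {p4}
  — P admits the full trace.
Run σ = ⟨bcbb⟩ on Q: start {q0}
  step 1 (b): {q1}
  step 2 (c): {q2}
  step 3 (b): {q3}
  step 4 (b): ∅  — Q cannot continue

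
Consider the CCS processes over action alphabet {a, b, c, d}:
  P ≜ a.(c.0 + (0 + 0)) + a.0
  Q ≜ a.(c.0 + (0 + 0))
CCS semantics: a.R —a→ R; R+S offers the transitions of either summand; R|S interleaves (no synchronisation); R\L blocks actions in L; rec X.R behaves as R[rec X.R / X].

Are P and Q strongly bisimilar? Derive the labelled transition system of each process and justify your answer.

P's transition system — 3 states:
  p0 = a.(c.0 + (0 + 0)) + a.0 has moves =a=> p1, =a=> p2
  p1 = 0 has moves ∅
  p2 = c.0 + (0 + 0) has moves =c=> p1
Q's transition system — 3 states:
  q0 = a.(c.0 + (0 + 0)) has moves =a=> q1
  q1 = c.0 + (0 + 0) has moves =c=> q2
  q2 = 0 has moves ∅
Bisimilarity quotient blocks:
  B0 = {p0}
  B1 = {p1, q2}
  B2 = {p2, q1}
  B3 = {q0}
p0 ∈ B0, q0 ∈ B3 → different blocks

P ≁ Q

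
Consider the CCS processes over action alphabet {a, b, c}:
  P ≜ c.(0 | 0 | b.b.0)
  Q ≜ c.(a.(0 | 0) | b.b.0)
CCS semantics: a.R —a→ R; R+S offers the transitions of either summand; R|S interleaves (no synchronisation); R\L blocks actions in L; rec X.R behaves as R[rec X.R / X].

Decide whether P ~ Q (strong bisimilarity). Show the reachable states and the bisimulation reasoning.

not bisimilar

LTS(P): 4 reachable states
  p0 = c.(0 | 0 | b.b.0) has moves -c-> p1
  p1 = 0 | 0 | b.b.0 has moves -b-> p2
  p2 = 0 | 0 | b.0 has moves -b-> p3
  p3 = 0 | 0 | 0 has moves ∅
LTS(Q): 7 reachable states
  q0 = c.(a.(0 | 0) | b.b.0) has moves -c-> q1
  q1 = a.(0 | 0) | b.b.0 has moves -a-> q2, -b-> q3
  q2 = 0 | 0 | b.b.0 has moves -b-> q4
  q3 = a.(0 | 0) | b.0 has moves -a-> q4, -b-> q5
  q4 = 0 | 0 | b.0 has moves -b-> q6
  q5 = a.(0 | 0) | 0 has moves -a-> q6
  q6 = 0 | 0 | 0 has moves ∅
Coarsest stable partition (strong bisimilarity classes):
  B0 = {p0}
  B1 = {p1, q2}
  B2 = {p2, q4}
  B3 = {p3, q6}
  B4 = {q0}
  B5 = {q1}
  B6 = {q3}
  B7 = {q5}
p0 ∈ B0, q0 ∈ B4 → different blocks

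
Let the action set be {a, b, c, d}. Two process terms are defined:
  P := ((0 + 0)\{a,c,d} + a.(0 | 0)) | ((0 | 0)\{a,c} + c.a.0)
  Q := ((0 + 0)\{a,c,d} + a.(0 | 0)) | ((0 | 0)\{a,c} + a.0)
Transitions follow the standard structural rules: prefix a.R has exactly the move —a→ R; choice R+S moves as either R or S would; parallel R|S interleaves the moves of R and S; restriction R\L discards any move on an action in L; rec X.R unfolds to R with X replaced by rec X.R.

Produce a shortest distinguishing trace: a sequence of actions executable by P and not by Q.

P's transition system — 6 states:
  s0 = ((0 + 0)\{a,c,d} + a.(0 | 0)) | ((0 | 0)\{a,c} + c.a.0) | -a-> s1, -c-> s2
  s1 = 0 | 0 | ((0 | 0)\{a,c} + c.a.0) | -c-> s3
  s2 = ((0 + 0)\{a,c,d} + a.(0 | 0)) | a.0 | -a-> s3, -a-> s4
  s3 = 0 | 0 | a.0 | -a-> s5
  s4 = ((0 + 0)\{a,c,d} + a.(0 | 0)) | 0 | -a-> s5
  s5 = 0 | 0 | 0 | deadlocked
Q's transition system — 4 states:
  t0 = ((0 + 0)\{a,c,d} + a.(0 | 0)) | ((0 | 0)\{a,c} + a.0) | -a-> t1, -a-> t2
  t1 = ((0 + 0)\{a,c,d} + a.(0 | 0)) | 0 | -a-> t3
  t2 = 0 | 0 | ((0 | 0)\{a,c} + a.0) | -a-> t3
  t3 = 0 | 0 | 0 | deadlocked
Run σ = ⟨c⟩ on P: start {s0}
  [1] c ⇒ {s2}
  — P admits the full trace.
Run σ = ⟨c⟩ on Q: start {t0}
  [1] c ⇒ ∅ (Q stuck)

c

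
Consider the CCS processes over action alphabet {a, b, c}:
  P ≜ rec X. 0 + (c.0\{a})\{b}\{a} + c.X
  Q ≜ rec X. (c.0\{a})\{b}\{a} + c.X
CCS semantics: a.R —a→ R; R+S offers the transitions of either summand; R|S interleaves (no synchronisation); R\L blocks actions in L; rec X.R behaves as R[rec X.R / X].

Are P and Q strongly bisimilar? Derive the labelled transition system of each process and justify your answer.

bisimilar

P's transition system — 2 states:
  s0 = rec X. 0 + (c.0\{a})\{b}\{a} + c.X | —c→ s0, —c→ s1
  s1 = 0\{a}\{b}\{a} | stopped
Q's transition system — 2 states:
  t0 = rec X. (c.0\{a})\{b}\{a} + c.X | —c→ t0, —c→ t1
  t1 = 0\{a}\{b}\{a} | stopped
Partition-refinement fixed point:
  B0 = {s0, t0}
  B1 = {s1, t1}
s0 ∈ B0, t0 ∈ B0 → same block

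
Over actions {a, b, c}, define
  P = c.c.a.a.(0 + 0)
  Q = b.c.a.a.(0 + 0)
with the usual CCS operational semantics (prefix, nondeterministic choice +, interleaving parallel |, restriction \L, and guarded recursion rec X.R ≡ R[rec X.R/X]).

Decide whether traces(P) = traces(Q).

traces(P) ≠ traces(Q) — witness ⟨c⟩

P's transition system — 5 states:
  m0 = c.c.a.a.(0 + 0) has moves —c→ m1
  m1 = c.a.a.(0 + 0) has moves —c→ m2
  m2 = a.a.(0 + 0) has moves —a→ m3
  m3 = a.(0 + 0) has moves —a→ m4
  m4 = 0 + 0 has moves deadlocked
Q's transition system — 5 states:
  n0 = b.c.a.a.(0 + 0) has moves —b→ n1
  n1 = c.a.a.(0 + 0) has moves —c→ n2
  n2 = a.a.(0 + 0) has moves —a→ n3
  n3 = a.(0 + 0) has moves —a→ n4
  n4 = 0 + 0 has moves deadlocked
Run σ = ⟨c⟩ on P: start {m0}
  after c @ step 1: {m1}
  P completes σ.
Run σ = ⟨c⟩ on Q: start {n0}
  after c @ step 1: no successor for Q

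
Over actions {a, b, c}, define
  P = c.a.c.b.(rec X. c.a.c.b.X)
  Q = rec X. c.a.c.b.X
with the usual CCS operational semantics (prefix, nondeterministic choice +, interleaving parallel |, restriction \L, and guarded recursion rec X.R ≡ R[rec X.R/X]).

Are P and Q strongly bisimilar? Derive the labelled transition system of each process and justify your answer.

LTS(P): 5 reachable states
  m0 = c.a.c.b.(rec X. c.a.c.b.X) :: =c=> m1
  m1 = a.c.b.(rec X. c.a.c.b.X) :: =a=> m2
  m2 = c.b.(rec X. c.a.c.b.X) :: =c=> m3
  m3 = b.(rec X. c.a.c.b.X) :: =b=> m4
  m4 = rec X. c.a.c.b.X :: =c=> m1
LTS(Q): 4 reachable states
  n0 = rec X. c.a.c.b.X :: =c=> n1
  n1 = a.c.b.(rec X. c.a.c.b.X) :: =a=> n2
  n2 = c.b.(rec X. c.a.c.b.X) :: =c=> n3
  n3 = b.(rec X. c.a.c.b.X) :: =b=> n0
Partition-refinement fixed point:
  B0 = {m0, m4, n0}
  B1 = {m1, n1}
  B2 = {m2, n2}
  B3 = {m3, n3}
m0 ∈ B0, n0 ∈ B0 → same block

YES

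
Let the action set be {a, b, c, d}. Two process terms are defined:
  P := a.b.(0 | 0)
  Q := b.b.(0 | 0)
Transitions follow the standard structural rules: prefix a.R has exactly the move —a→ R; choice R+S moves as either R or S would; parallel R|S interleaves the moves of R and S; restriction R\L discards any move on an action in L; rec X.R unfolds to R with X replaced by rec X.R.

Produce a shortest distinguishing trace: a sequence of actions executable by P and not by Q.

a

LTS(P): 3 reachable states
  u0 = a.b.(0 | 0) → ··a··> u1
  u1 = b.(0 | 0) → ··b··> u2
  u2 = 0 | 0 → (no moves)
LTS(Q): 3 reachable states
  v0 = b.b.(0 | 0) → ··b··> v1
  v1 = b.(0 | 0) → ··b··> v2
  v2 = 0 | 0 → (no moves)
Trace ⟨a⟩ through P, begin at {u0}:
  [1] a ⇒ {u1}
  P completes σ.
Trace ⟨a⟩ through Q, begin at {v0}:
  [1] a ⇒ ∅  — Q cannot continue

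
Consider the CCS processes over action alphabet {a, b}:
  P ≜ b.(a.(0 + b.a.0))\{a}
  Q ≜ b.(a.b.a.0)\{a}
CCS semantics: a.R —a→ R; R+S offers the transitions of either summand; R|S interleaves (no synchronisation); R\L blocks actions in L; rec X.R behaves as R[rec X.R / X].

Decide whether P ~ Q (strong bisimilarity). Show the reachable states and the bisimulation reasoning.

P ~ Q

Reachable graph of P (2 states):
  m0 = b.(a.(0 + b.a.0))\{a} ⊢ -b-> m1
  m1 = (a.(0 + b.a.0))\{a} ⊢ ∅
Reachable graph of Q (2 states):
  n0 = b.(a.b.a.0)\{a} ⊢ -b-> n1
  n1 = (a.b.a.0)\{a} ⊢ ∅
Bisimilarity quotient blocks:
  B0 = {m0, n0}
  B1 = {m1, n1}
m0 ∈ B0, n0 ∈ B0 → same block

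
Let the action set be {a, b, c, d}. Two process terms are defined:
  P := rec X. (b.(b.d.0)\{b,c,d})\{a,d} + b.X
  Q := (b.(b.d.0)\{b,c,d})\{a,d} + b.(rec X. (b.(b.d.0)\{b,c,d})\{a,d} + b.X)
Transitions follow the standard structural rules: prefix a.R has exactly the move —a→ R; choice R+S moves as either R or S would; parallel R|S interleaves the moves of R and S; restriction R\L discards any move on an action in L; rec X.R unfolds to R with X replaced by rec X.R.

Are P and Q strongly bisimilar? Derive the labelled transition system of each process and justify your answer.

Reachable graph of P (2 states):
  s0 = rec X. (b.(b.d.0)\{b,c,d})\{a,d} + b.X has moves =b=> s0, =b=> s1
  s1 = (b.d.0)\{b,c,d}\{a,d} has moves (no moves)
Reachable graph of Q (3 states):
  t0 = (b.(b.d.0)\{b,c,d})\{a,d} + b.(rec X. (b.(b.d.0)\{b,c,d})\{a,d} + b.X) has moves =b=> t1, =b=> t2
  t1 = (b.d.0)\{b,c,d}\{a,d} has moves (no moves)
  t2 = rec X. (b.(b.d.0)\{b,c,d})\{a,d} + b.X has moves =b=> t1, =b=> t2
Coarsest stable partition (strong bisimilarity classes):
  B0 = {s0, t0, t2}
  B1 = {s1, t1}
s0 ∈ B0, t0 ∈ B0 → same block

P ~ Q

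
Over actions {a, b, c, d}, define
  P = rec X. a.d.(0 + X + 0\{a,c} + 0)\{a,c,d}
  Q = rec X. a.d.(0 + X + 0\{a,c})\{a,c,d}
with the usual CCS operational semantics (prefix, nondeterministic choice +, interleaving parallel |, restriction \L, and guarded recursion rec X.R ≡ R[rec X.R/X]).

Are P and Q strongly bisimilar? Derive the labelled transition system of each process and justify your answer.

bisimilar

P's transition system — 3 states:
  p0 = rec X. a.d.(0 + X + 0\{a,c} + 0)\{a,c,d} has moves --a--▸ p1
  p1 = d.(0 + (rec X. a.d.(0 + X + 0\{a,c} + 0)\{a,c,d}) + 0\{a,c} + 0)\{a,c,d} has moves --d--▸ p2
  p2 = (0 + (rec X. a.d.(0 + X + 0\{a,c} + 0)\{a,c,d}) + 0\{a,c} + 0)\{a,c,d} has moves ·
Q's transition system — 3 states:
  q0 = rec X. a.d.(0 + X + 0\{a,c})\{a,c,d} has moves --a--▸ q1
  q1 = d.(0 + (rec X. a.d.(0 + X + 0\{a,c})\{a,c,d}) + 0\{a,c})\{a,c,d} has moves --d--▸ q2
  q2 = (0 + (rec X. a.d.(0 + X + 0\{a,c})\{a,c,d}) + 0\{a,c})\{a,c,d} has moves ·
Coarsest stable partition (strong bisimilarity classes):
  B0 = {p0, q0}
  B1 = {p1, q1}
  B2 = {p2, q2}
p0 ∈ B0, q0 ∈ B0 → same block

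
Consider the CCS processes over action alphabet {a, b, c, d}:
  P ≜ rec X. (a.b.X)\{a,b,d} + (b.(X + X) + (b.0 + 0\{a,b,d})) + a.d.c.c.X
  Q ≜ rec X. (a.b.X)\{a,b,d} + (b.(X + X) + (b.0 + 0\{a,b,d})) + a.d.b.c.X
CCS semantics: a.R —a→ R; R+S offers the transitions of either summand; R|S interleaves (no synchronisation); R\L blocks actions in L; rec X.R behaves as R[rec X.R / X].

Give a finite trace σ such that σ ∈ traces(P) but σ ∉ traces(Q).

P's transition system — 6 states:
  s0 = rec X. (a.b.X)\{a,b,d} + (b.(X + X) + (b.0 + 0\{a,b,d})) + a.d.c.c.X :: -a-> s1, -b-> s2, -b-> s3
  s1 = d.c.c.(rec X. (a.b.X)\{a,b,d} + (b.(X + X) + (b.0 + 0\{a,b,d})) + a.d.c.c.X) :: -d-> s4
  s2 = (rec X. (a.b.X)\{a,b,d} + (b.(X + X) + (b.0 + 0\{a,b,d})) + a.d.c.c.X) + (rec X. (a.b.X)\{a,b,d} + (b.(X + X) + (b.0 + 0\{a,b,d})) + a.d.c.c.X) :: -a-> s1, -b-> s2, -b-> s3
  s3 = 0 :: ·
  s4 = c.c.(rec X. (a.b.X)\{a,b,d} + (b.(X + X) + (b.0 + 0\{a,b,d})) + a.d.c.c.X) :: -c-> s5
  s5 = c.(rec X. (a.b.X)\{a,b,d} + (b.(X + X) + (b.0 + 0\{a,b,d})) + a.d.c.c.X) :: -c-> s0
Q's transition system — 6 states:
  t0 = rec X. (a.b.X)\{a,b,d} + (b.(X + X) + (b.0 + 0\{a,b,d})) + a.d.b.c.X :: -a-> t1, -b-> t2, -b-> t3
  t1 = d.b.c.(rec X. (a.b.X)\{a,b,d} + (b.(X + X) + (b.0 + 0\{a,b,d})) + a.d.b.c.X) :: -d-> t4
  t2 = (rec X. (a.b.X)\{a,b,d} + (b.(X + X) + (b.0 + 0\{a,b,d})) + a.d.b.c.X) + (rec X. (a.b.X)\{a,b,d} + (b.(X + X) + (b.0 + 0\{a,b,d})) + a.d.b.c.X) :: -a-> t1, -b-> t2, -b-> t3
  t3 = 0 :: ·
  t4 = b.c.(rec X. (a.b.X)\{a,b,d} + (b.(X + X) + (b.0 + 0\{a,b,d})) + a.d.b.c.X) :: -b-> t5
  t5 = c.(rec X. (a.b.X)\{a,b,d} + (b.(X + X) + (b.0 + 0\{a,b,d})) + a.d.b.c.X) :: -c-> t0
Run σ = ⟨adc⟩ on P: start {s0}
  [1] a ⇒ {s1}
  [2] d ⇒ {s4}
  [3] c ⇒ {s5}
  ✓ P
Run σ = ⟨adc⟩ on Q: start {t0}
  [1] a ⇒ {t1}
  [2] d ⇒ {t4}
  [3] c ⇒ no successor for Q

adc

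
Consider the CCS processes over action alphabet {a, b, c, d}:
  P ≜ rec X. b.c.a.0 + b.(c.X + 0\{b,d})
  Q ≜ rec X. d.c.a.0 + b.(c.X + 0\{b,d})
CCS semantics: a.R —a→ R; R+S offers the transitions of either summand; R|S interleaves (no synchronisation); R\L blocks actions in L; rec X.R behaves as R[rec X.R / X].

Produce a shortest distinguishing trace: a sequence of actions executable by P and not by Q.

bca

LTS(P): 5 reachable states
  u0 = rec X. b.c.a.0 + b.(c.X + 0\{b,d}) | -b-> u1, -b-> u2
  u1 = c.(rec X. b.c.a.0 + b.(c.X + 0\{b,d})) + 0\{b,d} | -c-> u0
  u2 = c.a.0 | -c-> u3
  u3 = a.0 | -a-> u4
  u4 = 0 | (no moves)
LTS(Q): 5 reachable states
  v0 = rec X. d.c.a.0 + b.(c.X + 0\{b,d}) | -b-> v1, -d-> v2
  v1 = c.(rec X. d.c.a.0 + b.(c.X + 0\{b,d})) + 0\{b,d} | -c-> v0
  v2 = c.a.0 | -c-> v3
  v3 = a.0 | -a-> v4
  v4 = 0 | (no moves)
Trace ⟨bca⟩ through P, begin at {u0}:
  [1] b ⇒ {u1, u2}
  [2] c ⇒ {u0, u3}
  [3] a ⇒ {u4}
  ✓ P
Trace ⟨bca⟩ through Q, begin at {v0}:
  [1] b ⇒ {v1}
  [2] c ⇒ {v0}
  [3] a ⇒ no successor for Q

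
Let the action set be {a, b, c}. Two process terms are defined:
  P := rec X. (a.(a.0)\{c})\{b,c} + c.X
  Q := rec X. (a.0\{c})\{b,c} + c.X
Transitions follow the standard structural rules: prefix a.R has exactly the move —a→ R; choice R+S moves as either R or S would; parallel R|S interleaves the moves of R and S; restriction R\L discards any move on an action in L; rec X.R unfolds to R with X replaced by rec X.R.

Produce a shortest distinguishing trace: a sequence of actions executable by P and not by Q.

aa

P's transition system — 3 states:
  s0 = rec X. (a.(a.0)\{c})\{b,c} + c.X | —a→ s1, —c→ s0
  s1 = (a.0)\{c}\{b,c} | —a→ s2
  s2 = 0\{c}\{b,c} | (no moves)
Q's transition system — 2 states:
  t0 = rec X. (a.0\{c})\{b,c} + c.X | —a→ t1, —c→ t0
  t1 = 0\{c}\{b,c} | (no moves)
Executing aa from P (initial set {s0}):
  step 1 (a): {s1}
  step 2 (a): {s2}
  ✓ P
Executing aa from Q (initial set {t0}):
  step 1 (a): {t1}
  step 2 (a): no successor for Q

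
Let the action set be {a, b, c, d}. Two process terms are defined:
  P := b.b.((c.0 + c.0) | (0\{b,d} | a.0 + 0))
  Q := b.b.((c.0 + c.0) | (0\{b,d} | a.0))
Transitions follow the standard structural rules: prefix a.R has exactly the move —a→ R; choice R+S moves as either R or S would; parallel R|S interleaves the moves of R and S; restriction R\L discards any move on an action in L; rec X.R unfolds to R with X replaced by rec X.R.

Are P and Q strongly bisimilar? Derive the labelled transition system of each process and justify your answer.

LTS(P): 6 reachable states
  m0 = b.b.((c.0 + c.0) | (0\{b,d} | a.0 + 0)) | -b-> m1
  m1 = b.((c.0 + c.0) | (0\{b,d} | a.0 + 0)) | -b-> m2
  m2 = (c.0 + c.0) | (0\{b,d} | a.0 + 0) | -a-> m3, -c-> m4
  m3 = (c.0 + c.0) | (0\{b,d} | 0) | -c-> m5
  m4 = 0 | (0\{b,d} | a.0 + 0) | -a-> m5
  m5 = 0 | (0\{b,d} | 0) | stopped
LTS(Q): 6 reachable states
  n0 = b.b.((c.0 + c.0) | (0\{b,d} | a.0)) | -b-> n1
  n1 = b.((c.0 + c.0) | (0\{b,d} | a.0)) | -b-> n2
  n2 = (c.0 + c.0) | (0\{b,d} | a.0) | -a-> n3, -c-> n4
  n3 = (c.0 + c.0) | (0\{b,d} | 0) | -c-> n5
  n4 = 0 | (0\{b,d} | a.0) | -a-> n5
  n5 = 0 | (0\{b,d} | 0) | stopped
Coarsest stable partition (strong bisimilarity classes):
  B0 = {m0, n0}
  B1 = {m1, n1}
  B2 = {m2, n2}
  B3 = {m4, n4}
  B4 = {m5, n5}
  B5 = {m3, n3}
m0 ∈ B0, n0 ∈ B0 → same block

P ~ Q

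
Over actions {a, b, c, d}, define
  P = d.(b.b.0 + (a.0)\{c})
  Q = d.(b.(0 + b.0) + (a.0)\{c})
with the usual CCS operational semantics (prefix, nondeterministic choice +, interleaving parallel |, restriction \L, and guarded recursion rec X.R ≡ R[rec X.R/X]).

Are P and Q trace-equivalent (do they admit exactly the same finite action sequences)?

trace-equivalent

P's transition system — 5 states:
  s0 = d.(b.b.0 + (a.0)\{c}) has moves ··d··> s1
  s1 = b.b.0 + (a.0)\{c} has moves ··a··> s2, ··b··> s3
  s2 = 0\{c} has moves (no moves)
  s3 = b.0 has moves ··b··> s4
  s4 = 0 has moves (no moves)
Q's transition system — 5 states:
  t0 = d.(b.(0 + b.0) + (a.0)\{c}) has moves ··d··> t1
  t1 = b.(0 + b.0) + (a.0)\{c} has moves ··a··> t2, ··b··> t3
  t2 = 0\{c} has moves (no moves)
  t3 = 0 + b.0 has moves ··b··> t4
  t4 = 0 has moves (no moves)
Coarsest stable partition (strong bisimilarity classes):
  B0 = {s0, t0}
  B1 = {s1, t1}
  B2 = {s3, t3}
  B3 = {s2, s4, t2, t4}
s0 ∈ B0, t0 ∈ B0 → same block
Bisimilar ⇒ trace-equivalent.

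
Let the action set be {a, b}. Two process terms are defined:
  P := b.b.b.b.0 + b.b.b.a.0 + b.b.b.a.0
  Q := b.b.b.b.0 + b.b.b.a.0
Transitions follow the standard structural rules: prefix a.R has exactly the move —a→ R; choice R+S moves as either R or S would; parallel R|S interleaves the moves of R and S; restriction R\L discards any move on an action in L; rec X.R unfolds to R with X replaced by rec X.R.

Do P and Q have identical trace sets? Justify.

Reachable graph of P (8 states):
  s0 = b.b.b.b.0 + b.b.b.a.0 + b.b.b.a.0 → —b→ s1, —b→ s2
  s1 = b.b.a.0 → —b→ s3
  s2 = b.b.b.0 → —b→ s4
  s3 = b.a.0 → —b→ s5
  s4 = b.b.0 → —b→ s6
  s5 = a.0 → —a→ s7
  s6 = b.0 → —b→ s7
  s7 = 0 → ·
Reachable graph of Q (8 states):
  t0 = b.b.b.b.0 + b.b.b.a.0 → —b→ t1, —b→ t2
  t1 = b.b.a.0 → —b→ t3
  t2 = b.b.b.0 → —b→ t4
  t3 = b.a.0 → —b→ t5
  t4 = b.b.0 → —b→ t6
  t5 = a.0 → —a→ t7
  t6 = b.0 → —b→ t7
  t7 = 0 → ·
Bisimilarity quotient blocks:
  B0 = {s0, t0}
  B1 = {s1, t1}
  B2 = {s3, t3}
  B3 = {s5, t5}
  B4 = {s7, t7}
  B5 = {s2, t2}
  B6 = {s4, t4}
  B7 = {s6, t6}
s0 ∈ B0, t0 ∈ B0 → same block
Bisimilar ⇒ trace-equivalent.

traces(P) = traces(Q)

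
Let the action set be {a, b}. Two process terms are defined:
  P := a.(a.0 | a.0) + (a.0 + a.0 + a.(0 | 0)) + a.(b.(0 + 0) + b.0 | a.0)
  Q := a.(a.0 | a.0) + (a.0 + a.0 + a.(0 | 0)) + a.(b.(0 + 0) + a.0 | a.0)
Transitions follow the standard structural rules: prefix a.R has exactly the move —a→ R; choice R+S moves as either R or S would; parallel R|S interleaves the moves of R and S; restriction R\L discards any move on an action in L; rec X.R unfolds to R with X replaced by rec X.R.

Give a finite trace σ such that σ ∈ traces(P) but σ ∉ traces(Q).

LTS(P): 9 reachable states
  u0 = a.(a.0 | a.0) + (a.0 + a.0 + a.(0 | 0)) + a.(b.(0 + 0) + b.0 | a.0) | -a-> u1, -a-> u2, -a-> u3, -a-> u4
  u1 = 0 | ∅
  u2 = 0 | 0 | ∅
  u3 = a.0 | a.0 | -a-> u5, -a-> u6
  u4 = b.(0 + 0) + b.0 | a.0 | -a-> u7, -b-> u5, -b-> u8
  u5 = 0 | a.0 | -a-> u2
  u6 = a.0 | 0 | -a-> u2
  u7 = b.0 | 0 | -b-> u2
  u8 = 0 + 0 | ∅
LTS(Q): 8 reachable states
  v0 = a.(a.0 | a.0) + (a.0 + a.0 + a.(0 | 0)) + a.(b.(0 + 0) + a.0 | a.0) | -a-> v1, -a-> v2, -a-> v3, -a-> v4
  v1 = 0 | ∅
  v2 = 0 | 0 | ∅
  v3 = a.0 | a.0 | -a-> v5, -a-> v6
  v4 = b.(0 + 0) + a.0 | a.0 | -a-> v5, -a-> v6, -b-> v7
  v5 = 0 | a.0 | -a-> v2
  v6 = a.0 | 0 | -a-> v2
  v7 = 0 + 0 | ∅
Run σ = ⟨aab⟩ on P: start {u0}
  [1] a ⇒ {u1, u2, u3, u4}
  [2] a ⇒ {u5, u6, u7}
  [3] b ⇒ {u2}
  P completes σ.
Run σ = ⟨aab⟩ on Q: start {v0}
  [1] a ⇒ {v1, v2, v3, v4}
  [2] a ⇒ {v5, v6}
  [3] b ⇒ ∅  — Q cannot continue

aab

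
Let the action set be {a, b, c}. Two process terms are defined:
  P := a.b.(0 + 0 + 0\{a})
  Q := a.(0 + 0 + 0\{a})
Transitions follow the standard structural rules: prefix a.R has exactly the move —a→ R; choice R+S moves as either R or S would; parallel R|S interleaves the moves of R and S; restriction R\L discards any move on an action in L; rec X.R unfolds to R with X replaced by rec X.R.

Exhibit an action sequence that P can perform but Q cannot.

Reachable graph of P (3 states):
  u0 = a.b.(0 + 0 + 0\{a}) | =a=> u1
  u1 = b.(0 + 0 + 0\{a}) | =b=> u2
  u2 = 0 + 0 + 0\{a} | deadlocked
Reachable graph of Q (2 states):
  v0 = a.(0 + 0 + 0\{a}) | =a=> v1
  v1 = 0 + 0 + 0\{a} | deadlocked
Trace ⟨ab⟩ through P, begin at {u0}:
  after a @ step 1: {u1}
  after b @ step 2: {u2}
  — P admits the full trace.
Trace ⟨ab⟩ through Q, begin at {v0}:
  after a @ step 1: {v1}
  after b @ step 2: no successor for Q

ab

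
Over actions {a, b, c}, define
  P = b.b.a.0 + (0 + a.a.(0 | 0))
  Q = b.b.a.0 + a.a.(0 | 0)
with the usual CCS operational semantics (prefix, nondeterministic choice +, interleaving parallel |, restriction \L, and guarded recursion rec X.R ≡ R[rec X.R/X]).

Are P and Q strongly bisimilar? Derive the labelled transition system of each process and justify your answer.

LTS(P): 6 reachable states
  p0 = b.b.a.0 + (0 + a.a.(0 | 0)) ⊢ -a-> p1, -b-> p2
  p1 = a.(0 | 0) ⊢ -a-> p3
  p2 = b.a.0 ⊢ -b-> p4
  p3 = 0 | 0 ⊢ ·
  p4 = a.0 ⊢ -a-> p5
  p5 = 0 ⊢ ·
LTS(Q): 6 reachable states
  q0 = b.b.a.0 + a.a.(0 | 0) ⊢ -a-> q1, -b-> q2
  q1 = a.(0 | 0) ⊢ -a-> q3
  q2 = b.a.0 ⊢ -b-> q4
  q3 = 0 | 0 ⊢ ·
  q4 = a.0 ⊢ -a-> q5
  q5 = 0 ⊢ ·
Partition-refinement fixed point:
  B0 = {p0, q0}
  B1 = {p1, p4, q1, q4}
  B2 = {p3, p5, q3, q5}
  B3 = {p2, q2}
p0 ∈ B0, q0 ∈ B0 → same block

P ~ Q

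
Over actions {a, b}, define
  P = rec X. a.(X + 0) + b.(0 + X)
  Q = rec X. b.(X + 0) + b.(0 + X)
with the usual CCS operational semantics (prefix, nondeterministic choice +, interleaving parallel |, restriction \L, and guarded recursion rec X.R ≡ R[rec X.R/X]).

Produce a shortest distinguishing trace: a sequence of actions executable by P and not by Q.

a

P's transition system — 3 states:
  s0 = rec X. a.(X + 0) + b.(0 + X) → -a-> s1, -b-> s2
  s1 = (rec X. a.(X + 0) + b.(0 + X)) + 0 → -a-> s1, -b-> s2
  s2 = 0 + (rec X. a.(X + 0) + b.(0 + X)) → -a-> s1, -b-> s2
Q's transition system — 3 states:
  t0 = rec X. b.(X + 0) + b.(0 + X) → -b-> t1, -b-> t2
  t1 = (rec X. b.(X + 0) + b.(0 + X)) + 0 → -b-> t1, -b-> t2
  t2 = 0 + (rec X. b.(X + 0) + b.(0 + X)) → -b-> t1, -b-> t2
Run σ = ⟨a⟩ on P: start {s0}
  step 1 (a): {s1}
  ✓ P
Run σ = ⟨a⟩ on Q: start {t0}
  step 1 (a): ∅  — Q cannot continue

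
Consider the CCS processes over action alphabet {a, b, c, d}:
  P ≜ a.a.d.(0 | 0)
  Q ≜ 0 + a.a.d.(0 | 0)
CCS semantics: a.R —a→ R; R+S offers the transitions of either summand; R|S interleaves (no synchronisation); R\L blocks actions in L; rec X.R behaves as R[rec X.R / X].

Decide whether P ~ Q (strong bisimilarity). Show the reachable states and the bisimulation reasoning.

Reachable graph of P (4 states):
  m0 = a.a.d.(0 | 0) | -a-> m1
  m1 = a.d.(0 | 0) | -a-> m2
  m2 = d.(0 | 0) | -d-> m3
  m3 = 0 | 0 | (no moves)
Reachable graph of Q (4 states):
  n0 = 0 + a.a.d.(0 | 0) | -a-> n1
  n1 = a.d.(0 | 0) | -a-> n2
  n2 = d.(0 | 0) | -d-> n3
  n3 = 0 | 0 | (no moves)
Bisimilarity quotient blocks:
  B0 = {m0, n0}
  B1 = {m1, n1}
  B2 = {m2, n2}
  B3 = {m3, n3}
m0 ∈ B0, n0 ∈ B0 → same block

YES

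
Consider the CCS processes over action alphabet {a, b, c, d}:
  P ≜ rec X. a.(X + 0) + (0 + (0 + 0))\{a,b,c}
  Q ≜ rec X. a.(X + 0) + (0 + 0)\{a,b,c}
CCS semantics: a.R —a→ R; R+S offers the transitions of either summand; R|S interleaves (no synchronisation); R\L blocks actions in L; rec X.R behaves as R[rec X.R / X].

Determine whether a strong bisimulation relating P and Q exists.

YES

Reachable graph of P (2 states):
  s0 = rec X. a.(X + 0) + (0 + (0 + 0))\{a,b,c} :: -a-> s1
  s1 = (rec X. a.(X + 0) + (0 + (0 + 0))\{a,b,c}) + 0 :: -a-> s1
Reachable graph of Q (2 states):
  t0 = rec X. a.(X + 0) + (0 + 0)\{a,b,c} :: -a-> t1
  t1 = (rec X. a.(X + 0) + (0 + 0)\{a,b,c}) + 0 :: -a-> t1
Partition-refinement fixed point:
  B0 = {s0, s1, t0, t1}
s0 ∈ B0, t0 ∈ B0 → same block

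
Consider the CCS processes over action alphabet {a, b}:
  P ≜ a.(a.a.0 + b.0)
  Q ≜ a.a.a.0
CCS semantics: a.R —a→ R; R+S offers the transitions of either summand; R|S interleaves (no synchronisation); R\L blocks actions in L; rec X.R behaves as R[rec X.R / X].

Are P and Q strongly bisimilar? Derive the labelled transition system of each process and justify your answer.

not bisimilar

Reachable graph of P (4 states):
  u0 = a.(a.a.0 + b.0) → -a-> u1
  u1 = a.a.0 + b.0 → -a-> u2, -b-> u3
  u2 = a.0 → -a-> u3
  u3 = 0 → (no moves)
Reachable graph of Q (4 states):
  v0 = a.a.a.0 → -a-> v1
  v1 = a.a.0 → -a-> v2
  v2 = a.0 → -a-> v3
  v3 = 0 → (no moves)
Partition-refinement fixed point:
  B0 = {u0}
  B1 = {u1}
  B2 = {u3, v3}
  B3 = {u2, v2}
  B4 = {v0}
  B5 = {v1}
u0 ∈ B0, v0 ∈ B4 → different blocks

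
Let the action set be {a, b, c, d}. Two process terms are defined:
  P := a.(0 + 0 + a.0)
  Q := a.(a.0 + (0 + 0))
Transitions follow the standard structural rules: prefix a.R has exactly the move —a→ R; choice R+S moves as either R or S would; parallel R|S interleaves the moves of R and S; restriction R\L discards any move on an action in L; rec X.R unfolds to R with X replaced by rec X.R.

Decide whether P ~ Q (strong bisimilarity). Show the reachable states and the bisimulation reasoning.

bisimilar

P's transition system — 3 states:
  p0 = a.(0 + 0 + a.0) ⊢ =a=> p1
  p1 = 0 + 0 + a.0 ⊢ =a=> p2
  p2 = 0 ⊢ deadlocked
Q's transition system — 3 states:
  q0 = a.(a.0 + (0 + 0)) ⊢ =a=> q1
  q1 = a.0 + (0 + 0) ⊢ =a=> q2
  q2 = 0 ⊢ deadlocked
Partition-refinement fixed point:
  B0 = {p0, q0}
  B1 = {p1, q1}
  B2 = {p2, q2}
p0 ∈ B0, q0 ∈ B0 → same block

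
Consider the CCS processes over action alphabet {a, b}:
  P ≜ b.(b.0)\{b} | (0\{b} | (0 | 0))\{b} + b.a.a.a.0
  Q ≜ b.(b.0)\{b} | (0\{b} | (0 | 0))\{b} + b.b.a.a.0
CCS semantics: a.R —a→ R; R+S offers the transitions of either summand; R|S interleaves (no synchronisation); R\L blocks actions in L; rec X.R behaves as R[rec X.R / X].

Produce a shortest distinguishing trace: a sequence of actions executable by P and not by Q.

ba

Reachable graph of P (6 states):
  m0 = b.(b.0)\{b} | (0\{b} | (0 | 0))\{b} + b.a.a.a.0 has moves =b=> m1, =b=> m2
  m1 = (b.0)\{b} | (0\{b} | (0 | 0))\{b} has moves ∅
  m2 = a.a.a.0 has moves =a=> m3
  m3 = a.a.0 has moves =a=> m4
  m4 = a.0 has moves =a=> m5
  m5 = 0 has moves ∅
Reachable graph of Q (6 states):
  n0 = b.(b.0)\{b} | (0\{b} | (0 | 0))\{b} + b.b.a.a.0 has moves =b=> n1, =b=> n2
  n1 = (b.0)\{b} | (0\{b} | (0 | 0))\{b} has moves ∅
  n2 = b.a.a.0 has moves =b=> n3
  n3 = a.a.0 has moves =a=> n4
  n4 = a.0 has moves =a=> n5
  n5 = 0 has moves ∅
Run σ = ⟨ba⟩ on P: start {m0}
  after b @ step 1: {m1, m2}
  after a @ step 2: {m3}
  P completes σ.
Run σ = ⟨ba⟩ on Q: start {n0}
  after b @ step 1: {n1, n2}
  after a @ step 2: ∅ (Q stuck)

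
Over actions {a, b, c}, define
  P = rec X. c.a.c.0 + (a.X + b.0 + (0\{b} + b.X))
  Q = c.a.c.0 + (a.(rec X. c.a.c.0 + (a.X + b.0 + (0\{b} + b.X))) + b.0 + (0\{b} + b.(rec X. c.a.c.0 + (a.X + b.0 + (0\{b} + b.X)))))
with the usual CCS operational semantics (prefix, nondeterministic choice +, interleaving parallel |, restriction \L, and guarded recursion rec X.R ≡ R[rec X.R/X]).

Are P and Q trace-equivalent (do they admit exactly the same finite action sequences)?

Reachable graph of P (4 states):
  m0 = rec X. c.a.c.0 + (a.X + b.0 + (0\{b} + b.X)) | =a=> m0, =b=> m0, =b=> m1, =c=> m2
  m1 = 0 | deadlocked
  m2 = a.c.0 | =a=> m3
  m3 = c.0 | =c=> m1
Reachable graph of Q (5 states):
  n0 = c.a.c.0 + (a.(rec X. c.a.c.0 + (a.X + b.0 + (0\{b} + b.X))) + b.0 + (0\{b} + b.(rec X. c.a.c.0 + (a.X + b.0 + (0\{b} + b.X))))) | =a=> n1, =b=> n1, =b=> n2, =c=> n3
  n1 = rec X. c.a.c.0 + (a.X + b.0 + (0\{b} + b.X)) | =a=> n1, =b=> n1, =b=> n2, =c=> n3
  n2 = 0 | deadlocked
  n3 = a.c.0 | =a=> n4
  n4 = c.0 | =c=> n2
Coarsest stable partition (strong bisimilarity classes):
  B0 = {m0, n0, n1}
  B1 = {m2, n3}
  B2 = {m3, n4}
  B3 = {m1, n2}
m0 ∈ B0, n0 ∈ B0 → same block
Bisimilar ⇒ trace-equivalent.

YES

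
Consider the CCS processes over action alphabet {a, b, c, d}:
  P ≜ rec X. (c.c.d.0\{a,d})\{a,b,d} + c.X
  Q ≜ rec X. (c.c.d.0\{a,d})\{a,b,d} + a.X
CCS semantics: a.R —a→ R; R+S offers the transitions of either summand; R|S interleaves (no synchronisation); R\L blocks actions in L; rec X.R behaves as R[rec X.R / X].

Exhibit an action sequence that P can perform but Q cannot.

Reachable graph of P (3 states):
  m0 = rec X. (c.c.d.0\{a,d})\{a,b,d} + c.X has moves ··c··> m0, ··c··> m1
  m1 = (c.d.0\{a,d})\{a,b,d} has moves ··c··> m2
  m2 = (d.0\{a,d})\{a,b,d} has moves stopped
Reachable graph of Q (3 states):
  n0 = rec X. (c.c.d.0\{a,d})\{a,b,d} + a.X has moves ··a··> n0, ··c··> n1
  n1 = (c.d.0\{a,d})\{a,b,d} has moves ··c··> n2
  n2 = (d.0\{a,d})\{a,b,d} has moves stopped
Trace ⟨ccc⟩ through P, begin at {m0}:
  [1] c ⇒ {m0, m1}
  [2] c ⇒ {m0, m1, m2}
  [3] c ⇒ {m0, m1, m2}
  — P admits the full trace.
Trace ⟨ccc⟩ through Q, begin at {n0}:
  [1] c ⇒ {n1}
  [2] c ⇒ {n2}
  [3] c ⇒ ∅  — Q cannot continue

ccc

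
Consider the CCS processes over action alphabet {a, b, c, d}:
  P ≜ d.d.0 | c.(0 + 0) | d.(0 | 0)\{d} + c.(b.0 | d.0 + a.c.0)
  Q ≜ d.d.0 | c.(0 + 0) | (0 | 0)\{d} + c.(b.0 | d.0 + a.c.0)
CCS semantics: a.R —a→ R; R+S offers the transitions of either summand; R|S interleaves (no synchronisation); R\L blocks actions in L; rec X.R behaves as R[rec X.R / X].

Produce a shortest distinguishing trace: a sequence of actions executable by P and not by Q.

LTS(P): 18 reachable states
  m0 = d.d.0 | c.(0 + 0) | d.(0 | 0)\{d} + c.(b.0 | d.0 + a.c.0) → —c→ m1, —c→ m2, —d→ m3, —d→ m4
  m1 = b.0 | d.0 + a.c.0 → —a→ m5, —b→ m6, —d→ m7
  m2 = d.d.0 | (0 + 0) | d.(0 | 0)\{d} → —d→ m8, —d→ m9
  m3 = d.0 | c.(0 + 0) | d.(0 | 0)\{d} → —c→ m8, —d→ m10, —d→ m11
  m4 = d.d.0 | c.(0 + 0) | (0 | 0)\{d} → —c→ m9, —d→ m11
  m5 = c.0 → —c→ m12
  m6 = 0 | d.0 → —d→ m13
  m7 = b.0 | 0 → —b→ m13
  m8 = d.0 | (0 + 0) | d.(0 | 0)\{d} → —d→ m14, —d→ m15
  m9 = d.d.0 | (0 + 0) | (0 | 0)\{d} → —d→ m15
  m10 = 0 | c.(0 + 0) | d.(0 | 0)\{d} → —c→ m14, —d→ m16
  m11 = d.0 | c.(0 + 0) | (0 | 0)\{d} → —c→ m15, —d→ m16
  m12 = 0 → stopped
  m13 = 0 | 0 → stopped
  m14 = 0 | (0 + 0) | d.(0 | 0)\{d} → —d→ m17
  m15 = d.0 | (0 + 0) | (0 | 0)\{d} → —d→ m17
  m16 = 0 | c.(0 + 0) | (0 | 0)\{d} → —c→ m17
  m17 = 0 | (0 + 0) | (0 | 0)\{d} → stopped
LTS(Q): 12 reachable states
  n0 = d.d.0 | c.(0 + 0) | (0 | 0)\{d} + c.(b.0 | d.0 + a.c.0) → —c→ n1, —c→ n2, —d→ n3
  n1 = b.0 | d.0 + a.c.0 → —a→ n4, —b→ n5, —d→ n6
  n2 = d.d.0 | (0 + 0) | (0 | 0)\{d} → —d→ n7
  n3 = d.0 | c.(0 + 0) | (0 | 0)\{d} → —c→ n7, —d→ n8
  n4 = c.0 → —c→ n9
  n5 = 0 | d.0 → —d→ n10
  n6 = b.0 | 0 → —b→ n10
  n7 = d.0 | (0 + 0) | (0 | 0)\{d} → —d→ n11
  n8 = 0 | c.(0 + 0) | (0 | 0)\{d} → —c→ n11
  n9 = 0 → stopped
  n10 = 0 | 0 → stopped
  n11 = 0 | (0 + 0) | (0 | 0)\{d} → stopped
Trace ⟨ddd⟩ through P, begin at {m0}:
  after d @ step 1: {m3, m4}
  after d @ step 2: {m10, m11}
  after d @ step 3: {m16}
  P completes σ.
Trace ⟨ddd⟩ through Q, begin at {n0}:
  after d @ step 1: {n3}
  after d @ step 2: {n8}
  after d @ step 3: ∅  — Q cannot continue

ddd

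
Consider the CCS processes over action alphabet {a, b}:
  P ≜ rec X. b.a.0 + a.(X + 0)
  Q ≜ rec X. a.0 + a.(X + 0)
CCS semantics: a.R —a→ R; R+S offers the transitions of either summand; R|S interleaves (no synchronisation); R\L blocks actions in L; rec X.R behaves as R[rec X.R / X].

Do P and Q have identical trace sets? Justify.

trace-distinct — witness ⟨b⟩

P's transition system — 4 states:
  s0 = rec X. b.a.0 + a.(X + 0) → —a→ s1, —b→ s2
  s1 = (rec X. b.a.0 + a.(X + 0)) + 0 → —a→ s1, —b→ s2
  s2 = a.0 → —a→ s3
  s3 = 0 → stopped
Q's transition system — 3 states:
  t0 = rec X. a.0 + a.(X + 0) → —a→ t1, —a→ t2
  t1 = (rec X. a.0 + a.(X + 0)) + 0 → —a→ t1, —a→ t2
  t2 = 0 → stopped
Executing b from P (initial set {s0}):
  after b @ step 1: {s2}
  — P admits the full trace.
Executing b from Q (initial set {t0}):
  after b @ step 1: ∅ (Q stuck)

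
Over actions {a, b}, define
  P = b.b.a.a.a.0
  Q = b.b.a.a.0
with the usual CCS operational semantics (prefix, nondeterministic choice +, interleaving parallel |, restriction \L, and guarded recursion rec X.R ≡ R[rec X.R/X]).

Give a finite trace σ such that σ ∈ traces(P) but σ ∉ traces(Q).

bbaaa

LTS(P): 6 reachable states
  p0 = b.b.a.a.a.0 :: --b--▸ p1
  p1 = b.a.a.a.0 :: --b--▸ p2
  p2 = a.a.a.0 :: --a--▸ p3
  p3 = a.a.0 :: --a--▸ p4
  p4 = a.0 :: --a--▸ p5
  p5 = 0 :: ·
LTS(Q): 5 reachable states
  q0 = b.b.a.a.0 :: --b--▸ q1
  q1 = b.a.a.0 :: --b--▸ q2
  q2 = a.a.0 :: --a--▸ q3
  q3 = a.0 :: --a--▸ q4
  q4 = 0 :: ·
Trace ⟨bbaaa⟩ through P, begin at {p0}:
  step 1 (b): {p1}
  step 2 (b): {p2}
  step 3 (a): {p3}
  step 4 (a): {p4}
  step 5 (a): {p5}
  P completes σ.
Trace ⟨bbaaa⟩ through Q, begin at {q0}:
  step 1 (b): {q1}
  step 2 (b): {q2}
  step 3 (a): {q3}
  step 4 (a): {q4}
  step 5 (a): no successor for Q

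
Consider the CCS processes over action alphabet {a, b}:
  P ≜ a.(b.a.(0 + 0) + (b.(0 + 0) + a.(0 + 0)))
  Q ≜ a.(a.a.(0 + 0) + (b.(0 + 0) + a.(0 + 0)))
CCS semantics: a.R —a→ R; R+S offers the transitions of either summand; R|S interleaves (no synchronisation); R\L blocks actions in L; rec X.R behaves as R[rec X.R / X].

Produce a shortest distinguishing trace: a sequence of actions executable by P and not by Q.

aba

LTS(P): 4 reachable states
  s0 = a.(b.a.(0 + 0) + (b.(0 + 0) + a.(0 + 0))) ⊢ —a→ s1
  s1 = b.a.(0 + 0) + (b.(0 + 0) + a.(0 + 0)) ⊢ —a→ s2, —b→ s2, —b→ s3
  s2 = 0 + 0 ⊢ stopped
  s3 = a.(0 + 0) ⊢ —a→ s2
LTS(Q): 4 reachable states
  t0 = a.(a.a.(0 + 0) + (b.(0 + 0) + a.(0 + 0))) ⊢ —a→ t1
  t1 = a.a.(0 + 0) + (b.(0 + 0) + a.(0 + 0)) ⊢ —a→ t2, —a→ t3, —b→ t2
  t2 = 0 + 0 ⊢ stopped
  t3 = a.(0 + 0) ⊢ —a→ t2
Run σ = ⟨aba⟩ on P: start {s0}
  [1] a ⇒ {s1}
  [2] b ⇒ {s2, s3}
  [3] a ⇒ {s2}
  P completes σ.
Run σ = ⟨aba⟩ on Q: start {t0}
  [1] a ⇒ {t1}
  [2] b ⇒ {t2}
  [3] a ⇒ no successor for Q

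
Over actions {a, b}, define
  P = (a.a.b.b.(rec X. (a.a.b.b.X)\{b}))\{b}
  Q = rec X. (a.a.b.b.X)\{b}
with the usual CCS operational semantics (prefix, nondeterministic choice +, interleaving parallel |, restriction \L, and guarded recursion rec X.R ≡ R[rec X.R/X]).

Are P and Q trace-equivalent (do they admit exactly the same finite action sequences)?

LTS(P): 3 reachable states
  p0 = (a.a.b.b.(rec X. (a.a.b.b.X)\{b}))\{b} has moves --a--▸ p1
  p1 = (a.b.b.(rec X. (a.a.b.b.X)\{b}))\{b} has moves --a--▸ p2
  p2 = (b.b.(rec X. (a.a.b.b.X)\{b}))\{b} has moves ∅
LTS(Q): 3 reachable states
  q0 = rec X. (a.a.b.b.X)\{b} has moves --a--▸ q1
  q1 = (a.b.b.(rec X. (a.a.b.b.X)\{b}))\{b} has moves --a--▸ q2
  q2 = (b.b.(rec X. (a.a.b.b.X)\{b}))\{b} has moves ∅
Partition-refinement fixed point:
  B0 = {p0, q0}
  B1 = {p1, q1}
  B2 = {p2, q2}
p0 ∈ B0, q0 ∈ B0 → same block
Bisimilar ⇒ trace-equivalent.

traces(P) = traces(Q)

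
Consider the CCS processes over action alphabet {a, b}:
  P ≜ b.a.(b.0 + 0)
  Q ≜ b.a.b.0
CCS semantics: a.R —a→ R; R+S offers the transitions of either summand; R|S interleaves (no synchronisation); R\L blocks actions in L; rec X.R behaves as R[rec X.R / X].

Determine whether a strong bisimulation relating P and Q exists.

bisimilar

P's transition system — 4 states:
  s0 = b.a.(b.0 + 0) ⊢ —b→ s1
  s1 = a.(b.0 + 0) ⊢ —a→ s2
  s2 = b.0 + 0 ⊢ —b→ s3
  s3 = 0 ⊢ ∅
Q's transition system — 4 states:
  t0 = b.a.b.0 ⊢ —b→ t1
  t1 = a.b.0 ⊢ —a→ t2
  t2 = b.0 ⊢ —b→ t3
  t3 = 0 ⊢ ∅
Coarsest stable partition (strong bisimilarity classes):
  B0 = {s0, t0}
  B1 = {s1, t1}
  B2 = {s2, t2}
  B3 = {s3, t3}
s0 ∈ B0, t0 ∈ B0 → same block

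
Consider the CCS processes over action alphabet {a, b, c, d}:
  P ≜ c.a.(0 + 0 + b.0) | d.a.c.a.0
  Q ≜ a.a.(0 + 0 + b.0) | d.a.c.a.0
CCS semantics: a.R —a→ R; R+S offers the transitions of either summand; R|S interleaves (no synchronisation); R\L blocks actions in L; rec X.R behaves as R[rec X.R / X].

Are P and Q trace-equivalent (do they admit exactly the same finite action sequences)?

traces(P) ≠ traces(Q) — witness ⟨c⟩

LTS(P): 20 reachable states
  m0 = c.a.(0 + 0 + b.0) | d.a.c.a.0 ⊢ --c--▸ m1, --d--▸ m2
  m1 = a.(0 + 0 + b.0) | d.a.c.a.0 ⊢ --a--▸ m3, --d--▸ m4
  m2 = c.a.(0 + 0 + b.0) | a.c.a.0 ⊢ --a--▸ m5, --c--▸ m4
  m3 = (0 + 0 + b.0) | d.a.c.a.0 ⊢ --b--▸ m6, --d--▸ m7
  m4 = a.(0 + 0 + b.0) | a.c.a.0 ⊢ --a--▸ m7, --a--▸ m8
  m5 = c.a.(0 + 0 + b.0) | c.a.0 ⊢ --c--▸ m8, --c--▸ m9
  m6 = 0 | d.a.c.a.0 ⊢ --d--▸ m10
  m7 = (0 + 0 + b.0) | a.c.a.0 ⊢ --a--▸ m11, --b--▸ m10
  m8 = a.(0 + 0 + b.0) | c.a.0 ⊢ --a--▸ m11, --c--▸ m12
  m9 = c.a.(0 + 0 + b.0) | a.0 ⊢ --a--▸ m13, --c--▸ m12
  m10 = 0 | a.c.a.0 ⊢ --a--▸ m14
  m11 = (0 + 0 + b.0) | c.a.0 ⊢ --b--▸ m14, --c--▸ m15
  m12 = a.(0 + 0 + b.0) | a.0 ⊢ --a--▸ m15, --a--▸ m16
  m13 = c.a.(0 + 0 + b.0) | 0 ⊢ --c--▸ m16
  m14 = 0 | c.a.0 ⊢ --c--▸ m17
  m15 = (0 + 0 + b.0) | a.0 ⊢ --a--▸ m18, --b--▸ m17
  m16 = a.(0 + 0 + b.0) | 0 ⊢ --a--▸ m18
  m17 = 0 | a.0 ⊢ --a--▸ m19
  m18 = (0 + 0 + b.0) | 0 ⊢ --b--▸ m19
  m19 = 0 | 0 ⊢ (no moves)
LTS(Q): 20 reachable states
  n0 = a.a.(0 + 0 + b.0) | d.a.c.a.0 ⊢ --a--▸ n1, --d--▸ n2
  n1 = a.(0 + 0 + b.0) | d.a.c.a.0 ⊢ --a--▸ n3, --d--▸ n4
  n2 = a.a.(0 + 0 + b.0) | a.c.a.0 ⊢ --a--▸ n4, --a--▸ n5
  n3 = (0 + 0 + b.0) | d.a.c.a.0 ⊢ --b--▸ n6, --d--▸ n7
  n4 = a.(0 + 0 + b.0) | a.c.a.0 ⊢ --a--▸ n7, --a--▸ n8
  n5 = a.a.(0 + 0 + b.0) | c.a.0 ⊢ --a--▸ n8, --c--▸ n9
  n6 = 0 | d.a.c.a.0 ⊢ --d--▸ n10
  n7 = (0 + 0 + b.0) | a.c.a.0 ⊢ --a--▸ n11, --b--▸ n10
  n8 = a.(0 + 0 + b.0) | c.a.0 ⊢ --a--▸ n11, --c--▸ n12
  n9 = a.a.(0 + 0 + b.0) | a.0 ⊢ --a--▸ n12, --a--▸ n13
  n10 = 0 | a.c.a.0 ⊢ --a--▸ n14
  n11 = (0 + 0 + b.0) | c.a.0 ⊢ --b--▸ n14, --c--▸ n15
  n12 = a.(0 + 0 + b.0) | a.0 ⊢ --a--▸ n15, --a--▸ n16
  n13 = a.a.(0 + 0 + b.0) | 0 ⊢ --a--▸ n16
  n14 = 0 | c.a.0 ⊢ --c--▸ n17
  n15 = (0 + 0 + b.0) | a.0 ⊢ --a--▸ n18, --b--▸ n17
  n16 = a.(0 + 0 + b.0) | 0 ⊢ --a--▸ n18
  n17 = 0 | a.0 ⊢ --a--▸ n19
  n18 = (0 + 0 + b.0) | 0 ⊢ --b--▸ n19
  n19 = 0 | 0 ⊢ (no moves)
Trace ⟨c⟩ through P, begin at {m0}:
  [1] c ⇒ {m1}
  — P admits the full trace.
Trace ⟨c⟩ through Q, begin at {n0}:
  [1] c ⇒ ∅ (Q stuck)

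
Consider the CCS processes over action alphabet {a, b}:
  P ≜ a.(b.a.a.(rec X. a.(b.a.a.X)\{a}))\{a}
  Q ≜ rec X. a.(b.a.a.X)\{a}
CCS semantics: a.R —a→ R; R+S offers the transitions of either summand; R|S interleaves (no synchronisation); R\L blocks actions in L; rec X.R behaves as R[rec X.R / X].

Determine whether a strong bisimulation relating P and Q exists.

Reachable graph of P (3 states):
  m0 = a.(b.a.a.(rec X. a.(b.a.a.X)\{a}))\{a} | —a→ m1
  m1 = (b.a.a.(rec X. a.(b.a.a.X)\{a}))\{a} | —b→ m2
  m2 = (a.a.(rec X. a.(b.a.a.X)\{a}))\{a} | stopped
Reachable graph of Q (3 states):
  n0 = rec X. a.(b.a.a.X)\{a} | —a→ n1
  n1 = (b.a.a.(rec X. a.(b.a.a.X)\{a}))\{a} | —b→ n2
  n2 = (a.a.(rec X. a.(b.a.a.X)\{a}))\{a} | stopped
Bisimilarity quotient blocks:
  B0 = {m0, n0}
  B1 = {m1, n1}
  B2 = {m2, n2}
m0 ∈ B0, n0 ∈ B0 → same block

bisimilar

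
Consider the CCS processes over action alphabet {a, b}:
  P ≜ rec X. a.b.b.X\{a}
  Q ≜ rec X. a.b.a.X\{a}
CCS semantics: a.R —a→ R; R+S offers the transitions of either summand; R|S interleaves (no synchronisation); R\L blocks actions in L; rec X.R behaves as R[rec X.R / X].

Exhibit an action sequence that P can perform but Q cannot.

abb

LTS(P): 4 reachable states
  u0 = rec X. a.b.b.X\{a} | —a→ u1
  u1 = b.b.(rec X. a.b.b.X\{a})\{a} | —b→ u2
  u2 = b.(rec X. a.b.b.X\{a})\{a} | —b→ u3
  u3 = (rec X. a.b.b.X\{a})\{a} | ∅
LTS(Q): 4 reachable states
  v0 = rec X. a.b.a.X\{a} | —a→ v1
  v1 = b.a.(rec X. a.b.a.X\{a})\{a} | —b→ v2
  v2 = a.(rec X. a.b.a.X\{a})\{a} | —a→ v3
  v3 = (rec X. a.b.a.X\{a})\{a} | ∅
Run σ = ⟨abb⟩ on P: start {u0}
  [1] a ⇒ {u1}
  [2] b ⇒ {u2}
  [3] b ⇒ {u3}
  P completes σ.
Run σ = ⟨abb⟩ on Q: start {v0}
  [1] a ⇒ {v1}
  [2] b ⇒ {v2}
  [3] b ⇒ ∅ (Q stuck)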